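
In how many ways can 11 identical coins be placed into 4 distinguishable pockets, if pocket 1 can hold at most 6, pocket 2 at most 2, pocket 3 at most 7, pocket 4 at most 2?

45

Ignoring the caps, the number of non-negative solutions to x_1+…+x_4 = 11 is C(14,3) = 364.
Subtract solutions that violate a single cap (substitute x_i' = x_i − (cap_i+1)): x_1 ≥ 7 gives C(7,3) = 35; x_2 ≥ 3 gives C(11,3) = 165; x_3 ≥ 8 gives C(6,3) = 20; x_4 ≥ 3 gives C(11,3) = 165. Together 385.
Add back pairs where two caps are both exceeded: 4 + 0 + 4 + 1 + 56 + 1 = 66.
By inclusion–exclusion the count is 364 − 385 + 66 = 45.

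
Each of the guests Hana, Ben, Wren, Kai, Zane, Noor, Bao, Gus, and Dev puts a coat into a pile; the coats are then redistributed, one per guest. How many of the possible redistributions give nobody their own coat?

Count assignments avoiding every fixed point. For any j of the 9 guests fixed to their own coat, the other 9−j can be arranged in (9−j)! ways.
By inclusion–exclusion this is Σ_{j=0}^{9} (−1)^j C(9,j)·(9−j)!.
Computing: 362880 − 362880 + 181440 − 60480 + 15120 − 3024 + 504 − 72 + 9 − 1 = 133496.

133496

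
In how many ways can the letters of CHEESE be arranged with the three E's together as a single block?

Treat the 3 copies of E as a single block. The multiset to arrange is then {EEE, C, H, S}, 4 items in all.
All 4 items are distinct, so there are (4)! = 24 arrangements.

24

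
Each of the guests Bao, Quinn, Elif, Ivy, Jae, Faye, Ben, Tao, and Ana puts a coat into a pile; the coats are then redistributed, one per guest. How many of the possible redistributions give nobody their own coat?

Let Aᵢ be the assignments in which guest i gets their own coat. We want the size of the complement of A₁∪…∪A_9.
By inclusion–exclusion this is Σ_{j=0}^{9} (−1)^j C(9,j)·(9−j)!.
Computing: 362880 − 362880 + 181440 − 60480 + 15120 − 3024 + 504 − 72 + 9 − 1 = 133496.

133496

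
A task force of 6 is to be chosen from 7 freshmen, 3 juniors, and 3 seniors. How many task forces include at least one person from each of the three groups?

Unrestricted: C(13,6) = 1716 ways to pick any 6 of the 13.
Subtract selections that omit an entire group: no freshmen → C(6,6) = 1; no juniors → C(10,6) = 210; no seniors → C(10,6) = 210.
Add back selections omitting two groups (i.e. drawn from a single group): C(7,6) + C(3,6) + C(3,6) = 7.
By inclusion–exclusion: 1716 − 421 + 7 = 1302.

1302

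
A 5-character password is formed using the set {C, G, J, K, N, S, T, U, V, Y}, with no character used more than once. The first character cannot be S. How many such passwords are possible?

27216

The first character has 10−1 = 9 choices (anything except S).
The remaining 4 characters are filled from the other 9 symbols without repetition: 9 × 8 × 7 × 6 = 3024.
Total: 9 × 3024 = 27216.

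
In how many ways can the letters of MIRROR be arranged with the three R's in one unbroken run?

Treat the 3 copies of R as a single block. The multiset to arrange is then {RRR, I, M, O}, 4 items in all.
All 4 items are distinct, so there are (4)! = 24 arrangements.

24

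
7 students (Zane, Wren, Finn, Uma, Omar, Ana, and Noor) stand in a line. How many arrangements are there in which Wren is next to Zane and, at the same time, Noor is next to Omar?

480

Treat {Wren,Zane} as one block (2 orders) and {Noor,Omar} as another (2 orders).
That leaves 5 units to arrange: 2 × 2 × 5! = 4 × 120 = 480.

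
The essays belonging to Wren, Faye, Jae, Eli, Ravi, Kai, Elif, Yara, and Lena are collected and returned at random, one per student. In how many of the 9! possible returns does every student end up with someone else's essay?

133496

Count assignments avoiding every fixed point. For any j of the 9 students fixed to their own essay, the other 9−j can be arranged in (9−j)! ways.
By inclusion–exclusion this is Σ_{j=0}^{9} (−1)^j C(9,j)·(9−j)!.
Computing: 362880 − 362880 + 181440 − 60480 + 15120 − 3024 + 504 − 72 + 9 − 1 = 133496.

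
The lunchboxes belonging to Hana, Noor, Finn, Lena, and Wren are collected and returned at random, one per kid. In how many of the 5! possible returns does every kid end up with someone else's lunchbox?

44

This is the derangement count D_5: permutations of 5 items with no fixed point.
By inclusion–exclusion this is Σ_{j=0}^{5} (−1)^j C(5,j)·(5−j)!.
Computing: 120 − 120 + 60 − 20 + 5 − 1 = 44.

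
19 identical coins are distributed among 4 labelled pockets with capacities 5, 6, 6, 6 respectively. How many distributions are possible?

35

Without the upper bounds there are C(22,3) = 1540 ways to split 19 among 4 pockets.
Subtract solutions that violate a single cap (substitute x_i' = x_i − (cap_i+1)): x_1 ≥ 6 gives C(16,3) = 560; x_2 ≥ 7 gives C(15,3) = 455; x_3 ≥ 7 gives C(15,3) = 455; x_4 ≥ 7 gives C(15,3) = 455. Together 1925.
Add back pairs where two caps are both exceeded: 84 + 84 + 84 + 56 + 56 + 56 = 420.
By inclusion–exclusion the count is 1540 − 1925 + 420 = 35.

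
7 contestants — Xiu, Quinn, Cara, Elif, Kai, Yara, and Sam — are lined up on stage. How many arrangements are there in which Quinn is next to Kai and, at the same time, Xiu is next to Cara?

Treat {Quinn,Kai} as one block (2 orders) and {Xiu,Cara} as another (2 orders).
That leaves 5 units to arrange: 2 × 2 × 5! = 4 × 120 = 480.

480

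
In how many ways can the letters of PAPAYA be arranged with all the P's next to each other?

20

Treat the 2 copies of P as a single block. The multiset to arrange is then {PP, A, A, A, Y}, 5 items in all.
That gives (5)!/(3!) = 20 arrangements.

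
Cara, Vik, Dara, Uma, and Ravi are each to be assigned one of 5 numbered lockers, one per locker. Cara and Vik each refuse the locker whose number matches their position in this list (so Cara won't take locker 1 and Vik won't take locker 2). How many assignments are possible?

78

Let Aᵢ (for i ∈ {1, 2}) be the placements that put person i in their forbidden locker. Any j of these fix j positions, leaving (5−j)! ways to fill the rest, and there are C(2,j) ways to pick which j.
By inclusion–exclusion, the number of valid placements is Σ_{j=0}^{2} (−1)^j C(2,j)·(5−j)!.
Computing: 120 − 48 + 6 = 78.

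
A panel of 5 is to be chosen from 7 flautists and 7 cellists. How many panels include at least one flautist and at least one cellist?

Unrestricted: C(14,5) = 2002 ways to pick any 5 of the 14.
Selections missing a whole group: no flautists → C(7,5) = 21; no cellists → C(7,5) = 21.
Both groups omitted at once is impossible, so 2002 − 42 = 1960.

1960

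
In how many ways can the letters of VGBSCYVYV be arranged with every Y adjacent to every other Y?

Treat the 2 copies of Y as a single block. The multiset to arrange is then {YY, B, C, G, S, V, V, V}, 8 items in all.
That gives (8)!/(3!) = 6720 arrangements.

6720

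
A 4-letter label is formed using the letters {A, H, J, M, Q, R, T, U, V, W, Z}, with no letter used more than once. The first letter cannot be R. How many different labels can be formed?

7200

The first letter has 11−1 = 10 choices (anything except R).
The remaining 3 letters are filled from the other 10 symbols without repetition: 10 × 9 × 8 = 720.
Total: 10 × 720 = 7200.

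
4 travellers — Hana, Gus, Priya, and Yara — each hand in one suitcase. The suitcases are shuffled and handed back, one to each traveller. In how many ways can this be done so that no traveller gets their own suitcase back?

9

Let Aᵢ be the assignments in which traveller i gets their own suitcase. We want the size of the complement of A₁∪…∪A_4.
By inclusion–exclusion this is Σ_{j=0}^{4} (−1)^j C(4,j)·(4−j)!.
Computing: 24 − 24 + 12 − 4 + 1 = 9.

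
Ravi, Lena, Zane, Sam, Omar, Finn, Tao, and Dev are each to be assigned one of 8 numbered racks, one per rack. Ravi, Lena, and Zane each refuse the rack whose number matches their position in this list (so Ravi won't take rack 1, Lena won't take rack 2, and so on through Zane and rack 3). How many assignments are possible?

Let Aᵢ (for i ∈ {1, 2, 3}) be the placements that put person i in their forbidden rack. Any j of these fix j positions, leaving (8−j)! ways to fill the rest, and there are C(3,j) ways to pick which j.
By inclusion–exclusion, the number of valid placements is Σ_{j=0}^{3} (−1)^j C(3,j)·(8−j)!.
Computing: 40320 − 15120 + 2160 − 120 = 27240.

27240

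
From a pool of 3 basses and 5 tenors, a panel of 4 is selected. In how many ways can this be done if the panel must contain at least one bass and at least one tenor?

65

Unrestricted: C(8,4) = 70 ways to pick any 4 of the 8.
Subtract selections that omit an entire group: no basses → C(5,4) = 5; no tenors → C(3,4) = 0.
Both groups omitted at once is impossible, so 70 − 5 = 65.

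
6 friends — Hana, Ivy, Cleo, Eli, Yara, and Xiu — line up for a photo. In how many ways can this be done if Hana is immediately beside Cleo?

240

Treat {Hana, Cleo} as a single unit. There are 5 units to order, and the pair itself can be ordered 2 ways.
So the count is 2·(5)! = 240.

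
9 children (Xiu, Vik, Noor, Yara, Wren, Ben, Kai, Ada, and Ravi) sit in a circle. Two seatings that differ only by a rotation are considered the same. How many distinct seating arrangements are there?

40320

Around a circle, 9 distinct people have 9!/9 = (8)! = 40320 rotationally distinct seatings.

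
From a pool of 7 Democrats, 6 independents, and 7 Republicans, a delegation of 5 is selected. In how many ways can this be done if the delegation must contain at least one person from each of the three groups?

Unrestricted: C(20,5) = 15504 ways to pick any 5 of the 20.
Selections missing a whole group: no Democrats → C(13,5) = 1287; no independents → C(14,5) = 2002; no Republicans → C(13,5) = 1287.
Add back selections omitting two groups (i.e. drawn from a single group): C(7,5) + C(6,5) + C(7,5) = 48.
By inclusion–exclusion: 15504 − 4576 + 48 = 10976.

10976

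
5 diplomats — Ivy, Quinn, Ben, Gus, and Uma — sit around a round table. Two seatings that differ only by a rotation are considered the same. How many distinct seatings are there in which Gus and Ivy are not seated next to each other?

All circular seatings of 5 people number (4)! = 24.
Seatings with Gus beside Ivy: treat them as a block with 2 internal orders, giving 2 × (3)! = 12.
Subtracting, 24 − 12 = 12.

12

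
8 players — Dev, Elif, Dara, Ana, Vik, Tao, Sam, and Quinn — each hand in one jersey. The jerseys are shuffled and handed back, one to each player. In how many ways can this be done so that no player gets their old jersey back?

Let Aᵢ be the assignments in which player i gets their old jersey. We want the size of the complement of A₁∪…∪A_8.
By inclusion–exclusion this is Σ_{j=0}^{8} (−1)^j C(8,j)·(8−j)!.
Computing: 40320 − 40320 + 20160 − 6720 + 1680 − 336 + 56 − 8 + 1 = 14833.

14833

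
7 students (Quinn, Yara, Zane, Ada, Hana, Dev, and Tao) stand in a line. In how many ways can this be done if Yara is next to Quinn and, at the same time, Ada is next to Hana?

480

Treat {Yara,Quinn} as one block (2 orders) and {Ada,Hana} as another (2 orders).
That leaves 5 units to arrange: 2 × 2 × 5! = 4 × 120 = 480.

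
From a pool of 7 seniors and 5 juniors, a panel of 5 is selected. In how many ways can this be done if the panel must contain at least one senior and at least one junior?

Unrestricted: C(12,5) = 792 ways to pick any 5 of the 12.
Subtract selections that omit an entire group: no seniors → C(5,5) = 1; no juniors → C(7,5) = 21.
Both groups omitted at once is impossible, so 792 − 22 = 770.

770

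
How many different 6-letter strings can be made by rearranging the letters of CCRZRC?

60

CCRZRC has 6 letters with C appearing 3 times and R appearing twice.
So there are 6! / (3!·2!) = 60 distinguishable arrangements.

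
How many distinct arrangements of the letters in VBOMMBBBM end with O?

Fix O in the last position and arrange the remaining 8 letters.
Those 8 letters have B appearing 4 times and M appearing 3 times, giving (8)!/(4!·3!) = 280.

280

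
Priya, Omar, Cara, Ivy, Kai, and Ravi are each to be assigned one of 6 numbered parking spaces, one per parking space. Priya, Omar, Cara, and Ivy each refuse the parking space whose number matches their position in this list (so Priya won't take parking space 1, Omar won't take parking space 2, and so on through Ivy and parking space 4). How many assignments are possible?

362

Let Aᵢ (for 1 ≤ i ≤ 4) be the placements that put person i in their forbidden parking space. Any j of these fix j positions, leaving (6−j)! ways to fill the rest, and there are C(4,j) ways to pick which j.
By inclusion–exclusion, the number of valid placements is Σ_{j=0}^{4} (−1)^j C(4,j)·(6−j)!.
Computing: 720 − 480 + 144 − 24 + 2 = 362.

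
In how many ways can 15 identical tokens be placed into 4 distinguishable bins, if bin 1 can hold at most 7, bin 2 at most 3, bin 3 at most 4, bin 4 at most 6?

51

Ignoring the caps, the number of non-negative solutions to x_1+…+x_4 = 15 is C(18,3) = 816.
Subtract solutions that violate a single cap (substitute x_i' = x_i − (cap_i+1)): x_1 ≥ 8 gives C(10,3) = 120; x_2 ≥ 4 gives C(14,3) = 364; x_3 ≥ 5 gives C(13,3) = 286; x_4 ≥ 7 gives C(11,3) = 165. Together 935.
Add back pairs where two caps are both exceeded: 20 + 10 + 1 + 84 + 35 + 20 = 170.
By inclusion–exclusion the count is 816 − 935 + 170 = 51.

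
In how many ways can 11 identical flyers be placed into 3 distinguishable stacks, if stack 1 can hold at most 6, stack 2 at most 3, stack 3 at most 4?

6

By stars and bars, unrestricted non-negative solutions to x_1+…+x_3 = 11 number C(11+2,2) = 78.
Subtract solutions that violate a single cap (substitute x_i' = x_i − (cap_i+1)): x_1 ≥ 7 gives C(6,2) = 15; x_2 ≥ 4 gives C(9,2) = 36; x_3 ≥ 5 gives C(8,2) = 28. Together 79.
Add back pairs where two caps are both exceeded: 1 + 0 + 6 = 7.
By inclusion–exclusion the count is 78 − 79 + 7 = 6.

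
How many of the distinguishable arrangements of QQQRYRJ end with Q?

With the last slot taken by Q, it remains to arrange the other 6 letters (QQRYRJ).
Those 6 letters have Q appearing twice and R appearing twice, giving (6)!/(2!·2!) = 180.

180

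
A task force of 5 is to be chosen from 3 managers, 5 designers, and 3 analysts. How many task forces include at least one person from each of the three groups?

345

With no constraint there are C(11,5) = 462 possible selections.
Subtract selections that omit an entire group: no managers → C(8,5) = 56; no designers → C(6,5) = 6; no analysts → C(8,5) = 56.
Add back selections omitting two groups (i.e. drawn from a single group): C(3,5) + C(5,5) + C(3,5) = 1.
By inclusion–exclusion: 462 − 118 + 1 = 345.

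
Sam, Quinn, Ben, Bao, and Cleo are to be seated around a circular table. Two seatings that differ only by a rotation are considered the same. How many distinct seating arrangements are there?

Fix one person's seat to break rotational symmetry; the remaining 4 people can be arranged in (4)! = 24 ways.

24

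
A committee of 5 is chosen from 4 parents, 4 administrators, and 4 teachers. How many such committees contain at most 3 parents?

Split by how many parents are chosen (0 through 3).
Sum: C(4,0)·C(8,5) + C(4,1)·C(8,4) + C(4,2)·C(8,3) + C(4,3)·C(8,2) = 56 + 280 + 336 + 112 = 784.

784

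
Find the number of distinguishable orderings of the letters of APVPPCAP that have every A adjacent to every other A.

Treat the 2 copies of A as a single block. The multiset to arrange is then {AA, C, P, P, P, P, V}, 7 items in all.
That gives (7)!/(4!) = 210 arrangements.

210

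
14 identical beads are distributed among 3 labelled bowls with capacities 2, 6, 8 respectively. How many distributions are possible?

6

Ignoring the caps, the number of non-negative solutions to x_1+…+x_3 = 14 is C(16,2) = 120.
Subtract solutions that violate a single cap (substitute x_i' = x_i − (cap_i+1)): x_1 ≥ 3 gives C(13,2) = 78; x_2 ≥ 7 gives C(9,2) = 36; x_3 ≥ 9 gives C(7,2) = 21. Together 135.
Add back pairs where two caps are both exceeded: 15 + 6 + 0 = 21.
By inclusion–exclusion the count is 120 − 135 + 21 = 6.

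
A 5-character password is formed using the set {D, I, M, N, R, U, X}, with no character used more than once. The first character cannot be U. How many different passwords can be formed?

The first character has 7−1 = 6 choices (anything except U).
The remaining 4 characters are filled from the other 6 symbols without repetition: 6 × 5 × 4 × 3 = 360.
Total: 6 × 360 = 2160.

2160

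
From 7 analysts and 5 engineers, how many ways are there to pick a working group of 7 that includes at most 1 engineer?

36

Split by how many engineers are chosen (0 through 1).
Sum: C(5,0)·C(7,7) + C(5,1)·C(7,6) = 1 + 35 = 36.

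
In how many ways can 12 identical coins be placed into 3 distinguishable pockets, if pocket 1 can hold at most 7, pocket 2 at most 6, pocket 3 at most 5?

27

Ignoring the caps, the number of non-negative solutions to x_1+…+x_3 = 12 is C(14,2) = 91.
Subtract solutions that violate a single cap (substitute x_i' = x_i − (cap_i+1)): x_1 ≥ 8 gives C(6,2) = 15; x_2 ≥ 7 gives C(7,2) = 21; x_3 ≥ 6 gives C(8,2) = 28. Together 64.
No two caps can be exceeded simultaneously, so the pair terms are all 0.
By inclusion–exclusion the count is 91 − 64 + 0 = 27.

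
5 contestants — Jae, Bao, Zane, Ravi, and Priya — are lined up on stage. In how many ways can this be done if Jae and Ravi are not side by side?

Of the 5! = 120 arrangements, those with Jae and Ravi adjacent number 2 × 4! = 48 (treat the pair as a block with 2 internal orders).
Complementary counting: 120 − 48 = 72.

72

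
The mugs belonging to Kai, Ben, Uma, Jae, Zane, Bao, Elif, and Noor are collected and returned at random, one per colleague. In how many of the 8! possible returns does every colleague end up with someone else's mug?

14833

Count assignments avoiding every fixed point. For any j of the 8 colleagues fixed to their own mug, the other 8−j can be arranged in (8−j)! ways.
By inclusion–exclusion this is Σ_{j=0}^{8} (−1)^j C(8,j)·(8−j)!.
Computing: 40320 − 40320 + 20160 − 6720 + 1680 − 336 + 56 − 8 + 1 = 14833.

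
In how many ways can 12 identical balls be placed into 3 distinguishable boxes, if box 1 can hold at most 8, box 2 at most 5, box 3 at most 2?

9

By stars and bars, unrestricted non-negative solutions to x_1+…+x_3 = 12 number C(12+2,2) = 91.
Subtract solutions that violate a single cap (substitute x_i' = x_i − (cap_i+1)): x_1 ≥ 9 gives C(5,2) = 10; x_2 ≥ 6 gives C(8,2) = 28; x_3 ≥ 3 gives C(11,2) = 55. Together 93.
Add back pairs where two caps are both exceeded: 0 + 1 + 10 = 11.
By inclusion–exclusion the count is 91 − 93 + 11 = 9.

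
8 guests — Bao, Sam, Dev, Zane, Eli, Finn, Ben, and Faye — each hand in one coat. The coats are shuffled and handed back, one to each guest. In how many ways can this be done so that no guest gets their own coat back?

14833

Count assignments avoiding every fixed point. For any j of the 8 guests fixed to their own coat, the other 8−j can be arranged in (8−j)! ways.
By inclusion–exclusion this is Σ_{j=0}^{8} (−1)^j C(8,j)·(8−j)!.
Computing: 40320 − 40320 + 20160 − 6720 + 1680 − 336 + 56 − 8 + 1 = 14833.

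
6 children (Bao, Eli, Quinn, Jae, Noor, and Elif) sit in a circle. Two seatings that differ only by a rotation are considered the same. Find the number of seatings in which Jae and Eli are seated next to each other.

Glue Jae and Eli into a block (2 internal orders). Seating 5 units around a circle gives (4)! arrangements.
So 2 × (4)! = 2 × 24 = 48.

48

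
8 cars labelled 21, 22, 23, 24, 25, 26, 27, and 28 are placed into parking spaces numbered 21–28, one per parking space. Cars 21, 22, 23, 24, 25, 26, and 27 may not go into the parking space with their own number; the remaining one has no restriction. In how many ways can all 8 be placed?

16687

Let Aᵢ (for 21 ≤ i ≤ 27) be the placements that put car i in its forbidden parking space. Any j of these fix j positions, leaving (8−j)! ways to fill the rest, and there are C(7,j) ways to pick which j.
By inclusion–exclusion, the number of valid placements is Σ_{j=0}^{7} (−1)^j C(7,j)·(8−j)!.
Computing: 40320 − 35280 + 15120 − 4200 + 840 − 126 + 14 − 1 = 16687.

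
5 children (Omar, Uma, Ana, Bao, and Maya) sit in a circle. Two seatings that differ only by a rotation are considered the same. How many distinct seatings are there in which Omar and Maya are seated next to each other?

12

Glue Omar and Maya into a block (2 internal orders). Seating 4 units around a circle gives (3)! arrangements.
So 2 × (3)! = 2 × 6 = 12.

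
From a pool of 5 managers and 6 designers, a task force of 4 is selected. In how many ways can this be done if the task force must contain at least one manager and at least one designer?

310

Total 4-person selections from all 11: C(11,4) = 330.
Selections missing a whole group: no managers → C(6,4) = 15; no designers → C(5,4) = 5.
Both groups omitted at once is impossible, so 330 − 20 = 310.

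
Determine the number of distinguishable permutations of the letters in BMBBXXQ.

420

Letter multiplicities in BMBBXXQ: B×3, M×1, Q×1, X×2.
Dividing 7! = 5040 by 3!·2! = 12 for the repeated letters gives 420.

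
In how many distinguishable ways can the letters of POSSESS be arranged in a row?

210

Letter multiplicities in POSSESS: E×1, O×1, P×1, S×4.
Dividing 7! = 5040 by 4! = 24 for the repeated letters gives 210.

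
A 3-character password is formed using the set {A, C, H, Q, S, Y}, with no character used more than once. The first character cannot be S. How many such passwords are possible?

The first character has 6−1 = 5 choices (anything except S).
The remaining 2 characters are filled from the other 5 symbols without repetition: 5 × 4 = 20.
Total: 5 × 20 = 100.

100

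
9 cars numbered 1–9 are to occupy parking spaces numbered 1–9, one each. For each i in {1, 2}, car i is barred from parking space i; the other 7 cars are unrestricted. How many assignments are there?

Let Aᵢ (for i ∈ {1, 2}) be the placements that put car i in its forbidden parking space. Any j of these fix j positions, leaving (9−j)! ways to fill the rest, and there are C(2,j) ways to pick which j.
By inclusion–exclusion, the number of valid placements is Σ_{j=0}^{2} (−1)^j C(2,j)·(9−j)!.
Computing: 362880 − 80640 + 5040 = 287280.

287280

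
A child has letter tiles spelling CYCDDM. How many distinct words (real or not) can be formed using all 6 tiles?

The 6 letters of CYCDDM have repeats: C appearing twice and D appearing twice.
Dividing 6! = 720 by 2!·2! = 4 for the repeated letters gives 180.

180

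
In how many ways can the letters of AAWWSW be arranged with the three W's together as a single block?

Treat the 3 copies of W as a single block. The multiset to arrange is then {WWW, A, A, S}, 4 items in all.
That gives (4)!/(2!) = 12 arrangements.

12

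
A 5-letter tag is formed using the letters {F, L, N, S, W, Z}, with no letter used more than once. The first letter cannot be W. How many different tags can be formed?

600

The first letter has 6−1 = 5 choices (anything except W).
The remaining 4 letters are filled from the other 5 symbols without repetition: 5 × 4 × 3 × 2 = 120.
Total: 5 × 120 = 600.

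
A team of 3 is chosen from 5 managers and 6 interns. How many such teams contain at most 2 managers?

155

Split by how many managers are chosen (0 through 2).
Sum: C(5,0)·C(6,3) + C(5,1)·C(6,2) + C(5,2)·C(6,1) = 20 + 75 + 60 = 155.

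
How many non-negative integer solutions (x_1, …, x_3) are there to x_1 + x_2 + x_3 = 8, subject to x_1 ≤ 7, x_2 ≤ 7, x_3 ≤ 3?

28

By stars and bars, unrestricted non-negative solutions to x_1+…+x_3 = 8 number C(8+2,2) = 45.
Subtract solutions that violate a single cap (substitute x_i' = x_i − (cap_i+1)): x_1 ≥ 8 gives C(2,2) = 1; x_2 ≥ 8 gives C(2,2) = 1; x_3 ≥ 4 gives C(6,2) = 15. Together 17.
No two caps can be exceeded simultaneously, so the pair terms are all 0.
By inclusion–exclusion the count is 45 − 17 + 0 = 28.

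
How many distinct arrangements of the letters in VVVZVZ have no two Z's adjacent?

Total arrangements of VVVZVZ: 6!/(4!·2!) = 15.
If the two Z's are adjacent, glue them into one block, leaving 5 items to arrange: (5)!/(4!) = 5 ways.
Hence 15 − 5 = 10.

10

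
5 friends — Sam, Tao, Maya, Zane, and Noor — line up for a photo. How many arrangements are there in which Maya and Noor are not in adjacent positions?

72

Of the 5! = 120 arrangements, those with Maya and Noor adjacent number 2 × 4! = 48 (treat the pair as a block with 2 internal orders).
So 120 − 48 = 72 arrangements keep them apart.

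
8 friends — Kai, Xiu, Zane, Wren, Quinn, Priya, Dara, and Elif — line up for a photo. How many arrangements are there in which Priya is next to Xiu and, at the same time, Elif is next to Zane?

Treat {Priya,Xiu} as one block (2 orders) and {Elif,Zane} as another (2 orders).
That leaves 6 units to arrange: 2 × 2 × 6! = 4 × 720 = 2880.

2880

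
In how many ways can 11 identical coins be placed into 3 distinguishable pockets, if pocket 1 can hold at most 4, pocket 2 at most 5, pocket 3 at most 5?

By stars and bars, unrestricted non-negative solutions to x_1+…+x_3 = 11 number C(11+2,2) = 78.
Subtract solutions that violate a single cap (substitute x_i' = x_i − (cap_i+1)): x_1 ≥ 5 gives C(8,2) = 28; x_2 ≥ 6 gives C(7,2) = 21; x_3 ≥ 6 gives C(7,2) = 21. Together 70.
Add back pairs where two caps are both exceeded: 1 + 1 + 0 = 2.
By inclusion–exclusion the count is 78 − 70 + 2 = 10.

10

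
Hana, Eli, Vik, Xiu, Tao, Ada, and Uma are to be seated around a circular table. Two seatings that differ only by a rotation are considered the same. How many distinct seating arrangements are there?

Around a circle, 7 distinct people have 7!/7 = (6)! = 720 rotationally distinct seatings.

720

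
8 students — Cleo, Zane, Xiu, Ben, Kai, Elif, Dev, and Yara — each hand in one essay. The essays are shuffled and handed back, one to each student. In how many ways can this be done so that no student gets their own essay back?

Count assignments avoiding every fixed point. For any j of the 8 students fixed to their own essay, the other 8−j can be arranged in (8−j)! ways.
By inclusion–exclusion this is Σ_{j=0}^{8} (−1)^j C(8,j)·(8−j)!.
Computing: 40320 − 40320 + 20160 − 6720 + 1680 − 336 + 56 − 8 + 1 = 14833.

14833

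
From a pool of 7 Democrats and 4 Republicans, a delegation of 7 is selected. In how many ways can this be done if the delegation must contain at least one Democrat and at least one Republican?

329

Total 7-person selections from all 11: C(11,7) = 330.
Subtract selections that omit an entire group: no Democrats → C(4,7) = 0; no Republicans → C(7,7) = 1.
Both groups omitted at once is impossible, so 330 − 1 = 329.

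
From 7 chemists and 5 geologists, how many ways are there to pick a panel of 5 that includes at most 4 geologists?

791

Split by how many geologists are chosen (0 through 4).
Sum: C(5,0)·C(7,5) + C(5,1)·C(7,4) + C(5,2)·C(7,3) + C(5,3)·C(7,2) + C(5,4)·C(7,1) = 21 + 175 + 350 + 210 + 35 = 791.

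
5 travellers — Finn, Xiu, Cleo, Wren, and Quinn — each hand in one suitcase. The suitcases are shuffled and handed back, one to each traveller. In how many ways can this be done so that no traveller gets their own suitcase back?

Count assignments avoiding every fixed point. For any j of the 5 travellers fixed to their own suitcase, the other 5−j can be arranged in (5−j)! ways.
By inclusion–exclusion this is Σ_{j=0}^{5} (−1)^j C(5,j)·(5−j)!.
Computing: 120 − 120 + 60 − 20 + 5 − 1 = 44.

44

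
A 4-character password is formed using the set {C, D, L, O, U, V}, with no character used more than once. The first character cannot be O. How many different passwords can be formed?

The first character has 6−1 = 5 choices (anything except O).
The remaining 3 characters are filled from the other 5 symbols without repetition: 5 × 4 × 3 = 60.
Total: 5 × 60 = 300.

300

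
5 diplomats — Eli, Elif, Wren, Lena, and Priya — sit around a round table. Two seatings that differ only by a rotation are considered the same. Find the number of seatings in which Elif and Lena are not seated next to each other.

12

Without the restriction there are (4)! = 24 seatings.
Those with Elif next to Lena: fuse the pair into one unit and seat 4 units around a circle — 2·(3)! = 12.
Subtracting, 24 − 12 = 12.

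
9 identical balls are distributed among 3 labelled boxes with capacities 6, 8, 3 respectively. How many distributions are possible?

27

Ignoring the caps, the number of non-negative solutions to x_1+…+x_3 = 9 is C(11,2) = 55.
Subtract solutions that violate a single cap (substitute x_i' = x_i − (cap_i+1)): x_1 ≥ 7 gives C(4,2) = 6; x_2 ≥ 9 gives C(2,2) = 1; x_3 ≥ 4 gives C(7,2) = 21. Together 28.
No two caps can be exceeded simultaneously, so the pair terms are all 0.
By inclusion–exclusion the count is 55 − 28 + 0 = 27.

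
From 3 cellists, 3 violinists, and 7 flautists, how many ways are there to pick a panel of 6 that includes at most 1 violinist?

966

Split by how many violinists are chosen (0 through 1).
Sum: C(3,0)·C(10,6) + C(3,1)·C(10,5) = 210 + 756 = 966.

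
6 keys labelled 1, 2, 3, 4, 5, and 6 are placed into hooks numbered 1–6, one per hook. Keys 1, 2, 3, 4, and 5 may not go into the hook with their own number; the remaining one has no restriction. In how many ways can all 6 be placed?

309

Let Aᵢ (for 1 ≤ i ≤ 5) be the placements that put key i in its forbidden hook. Any j of these fix j positions, leaving (6−j)! ways to fill the rest, and there are C(5,j) ways to pick which j.
By inclusion–exclusion, the number of valid placements is Σ_{j=0}^{5} (−1)^j C(5,j)·(6−j)!.
Computing: 720 − 600 + 240 − 60 + 10 − 1 = 309.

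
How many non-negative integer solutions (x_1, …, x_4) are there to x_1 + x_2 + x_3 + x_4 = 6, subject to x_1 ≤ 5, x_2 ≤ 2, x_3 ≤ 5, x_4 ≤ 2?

Without the upper bounds there are C(9,3) = 84 ways to split 6 among 4 variables.
Subtract solutions that violate a single cap (substitute x_i' = x_i − (cap_i+1)): x_1 ≥ 6 gives C(3,3) = 1; x_2 ≥ 3 gives C(6,3) = 20; x_3 ≥ 6 gives C(3,3) = 1; x_4 ≥ 3 gives C(6,3) = 20. Together 42.
Add back pairs where two caps are both exceeded: 0 + 0 + 0 + 0 + 1 + 0 = 1.
By inclusion–exclusion the count is 84 − 42 + 1 = 43.

43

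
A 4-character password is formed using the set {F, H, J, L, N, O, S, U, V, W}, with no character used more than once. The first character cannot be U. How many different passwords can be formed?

The first character has 10−1 = 9 choices (anything except U).
The remaining 3 characters are filled from the other 9 symbols without repetition: 9 × 8 × 7 = 504.
Total: 9 × 504 = 4536.

4536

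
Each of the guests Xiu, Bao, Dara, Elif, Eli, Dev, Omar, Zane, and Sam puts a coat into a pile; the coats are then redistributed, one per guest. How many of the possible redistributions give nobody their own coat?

This is the derangement count D_9: permutations of 9 items with no fixed point.
By inclusion–exclusion this is Σ_{j=0}^{9} (−1)^j C(9,j)·(9−j)!.
Computing: 362880 − 362880 + 181440 − 60480 + 15120 − 3024 + 504 − 72 + 9 − 1 = 133496.

133496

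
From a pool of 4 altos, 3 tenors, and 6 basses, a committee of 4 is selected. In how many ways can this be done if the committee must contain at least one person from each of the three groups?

Total 4-person selections from all 13: C(13,4) = 715.
Subtract selections that omit an entire group: no altos → C(9,4) = 126; no tenors → C(10,4) = 210; no basses → C(7,4) = 35.
Add back selections omitting two groups (i.e. drawn from a single group): C(4,4) + C(3,4) + C(6,4) = 16.
By inclusion–exclusion: 715 − 371 + 16 = 360.

360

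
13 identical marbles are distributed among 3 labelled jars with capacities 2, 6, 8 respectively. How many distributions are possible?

Without the upper bounds there are C(15,2) = 105 ways to split 13 among 3 jars.
Subtract solutions that violate a single cap (substitute x_i' = x_i − (cap_i+1)): x_1 ≥ 3 gives C(12,2) = 66; x_2 ≥ 7 gives C(8,2) = 28; x_3 ≥ 9 gives C(6,2) = 15. Together 109.
Add back pairs where two caps are both exceeded: 10 + 3 + 0 = 13.
By inclusion–exclusion the count is 105 − 109 + 13 = 9.

9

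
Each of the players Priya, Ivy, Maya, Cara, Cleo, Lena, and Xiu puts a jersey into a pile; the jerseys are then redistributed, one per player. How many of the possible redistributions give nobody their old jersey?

Let Aᵢ be the assignments in which player i gets their old jersey. We want the size of the complement of A₁∪…∪A_7.
By inclusion–exclusion this is Σ_{j=0}^{7} (−1)^j C(7,j)·(7−j)!.
Computing: 5040 − 5040 + 2520 − 840 + 210 − 42 + 7 − 1 = 1854.

1854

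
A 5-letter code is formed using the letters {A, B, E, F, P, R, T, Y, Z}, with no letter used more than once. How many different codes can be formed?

15120

This is a permutation of 5 out of 9: P(9,5) = 9!/4!.
9 × 8 × 7 × 6 × 5 = 15120.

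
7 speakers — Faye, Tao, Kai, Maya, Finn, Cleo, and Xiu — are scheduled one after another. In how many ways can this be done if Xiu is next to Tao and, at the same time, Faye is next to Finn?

Treat {Xiu,Tao} as one block (2 orders) and {Faye,Finn} as another (2 orders).
That leaves 5 units to arrange: 2 × 2 × 5! = 4 × 120 = 480.

480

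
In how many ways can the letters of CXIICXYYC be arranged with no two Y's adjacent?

Total arrangements of CXIICXYYC: 9!/(3!·2!·2!·2!) = 7560.
Arrangements with the Y's together: treat YY as one letter, giving (8)!/(3!·2!·2!) = 1680.
Hence 7560 − 1680 = 5880.

5880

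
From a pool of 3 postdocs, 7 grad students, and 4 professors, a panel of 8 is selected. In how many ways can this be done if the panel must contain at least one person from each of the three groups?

2793

Total 8-person selections from all 14: C(14,8) = 3003.
Selections missing a whole group: no postdocs → C(11,8) = 165; no grad students → C(7,8) = 0; no professors → C(10,8) = 45.
Add back selections omitting two groups (i.e. drawn from a single group): C(3,8) + C(7,8) + C(4,8) = 0.
By inclusion–exclusion: 3003 − 210 + 0 = 2793.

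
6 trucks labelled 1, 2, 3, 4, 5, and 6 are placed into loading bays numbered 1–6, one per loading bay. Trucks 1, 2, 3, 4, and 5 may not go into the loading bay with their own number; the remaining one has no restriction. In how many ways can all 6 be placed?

309

Let Aᵢ (for 1 ≤ i ≤ 5) be the placements that put truck i in its forbidden loading bay. Any j of these fix j positions, leaving (6−j)! ways to fill the rest, and there are C(5,j) ways to pick which j.
By inclusion–exclusion, the number of valid placements is Σ_{j=0}^{5} (−1)^j C(5,j)·(6−j)!.
Computing: 720 − 600 + 240 − 60 + 10 − 1 = 309.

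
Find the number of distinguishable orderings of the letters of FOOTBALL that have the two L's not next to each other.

7560

Total arrangements of FOOTBALL: 8!/(2!·2!) = 10080.
If the two L's are adjacent, glue them into one block, leaving 7 items to arrange: (7)!/(2!) = 2520 ways.
Subtracting, 10080 − 2520 = 7560 arrangements keep the L's apart.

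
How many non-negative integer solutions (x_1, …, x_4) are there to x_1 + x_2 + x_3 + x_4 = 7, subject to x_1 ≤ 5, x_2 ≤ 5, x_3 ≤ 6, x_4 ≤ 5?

107

Ignoring the caps, the number of non-negative solutions to x_1+…+x_4 = 7 is C(10,3) = 120.
Subtract solutions that violate a single cap (substitute x_i' = x_i − (cap_i+1)): x_1 ≥ 6 gives C(4,3) = 4; x_2 ≥ 6 gives C(4,3) = 4; x_3 ≥ 7 gives C(3,3) = 1; x_4 ≥ 6 gives C(4,3) = 4. Together 13.
No two caps can be exceeded simultaneously, so the pair terms are all 0.
By inclusion–exclusion the count is 120 − 13 + 0 = 107.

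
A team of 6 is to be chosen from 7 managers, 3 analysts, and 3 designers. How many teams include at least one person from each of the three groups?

Unrestricted: C(13,6) = 1716 ways to pick any 6 of the 13.
Selections missing a whole group: no managers → C(6,6) = 1; no analysts → C(10,6) = 210; no designers → C(10,6) = 210.
Add back selections omitting two groups (i.e. drawn from a single group): C(7,6) + C(3,6) + C(3,6) = 7.
By inclusion–exclusion: 1716 − 421 + 7 = 1302.

1302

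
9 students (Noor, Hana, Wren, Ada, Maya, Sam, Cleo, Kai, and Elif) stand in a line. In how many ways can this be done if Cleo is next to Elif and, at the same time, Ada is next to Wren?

Treat {Cleo,Elif} as one block (2 orders) and {Ada,Wren} as another (2 orders).
That leaves 7 units to arrange: 2 × 2 × 7! = 4 × 5040 = 20160.

20160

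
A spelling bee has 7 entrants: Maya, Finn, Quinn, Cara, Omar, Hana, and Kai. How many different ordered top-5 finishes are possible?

This is an ordered selection of 5 from 7: P(7,5).
That gives 7 × 6 × 5 × 4 × 3 = 2520.

2520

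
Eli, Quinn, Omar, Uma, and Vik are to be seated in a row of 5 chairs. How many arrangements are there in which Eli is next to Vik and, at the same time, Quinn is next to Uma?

24

Treat {Eli,Vik} as one block (2 orders) and {Quinn,Uma} as another (2 orders).
That leaves 3 units to arrange: 2 × 2 × 3! = 4 × 6 = 24.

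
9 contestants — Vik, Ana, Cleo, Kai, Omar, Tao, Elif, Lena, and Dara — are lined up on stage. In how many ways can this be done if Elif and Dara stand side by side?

Glue Elif and Dara into one block (2 internal orders), leaving 8 units to arrange in a row.
So the count is 2·(8)! = 80640.

80640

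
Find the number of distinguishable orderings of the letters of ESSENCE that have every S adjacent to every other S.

Treat the 2 copies of S as a single block. The multiset to arrange is then {SS, C, E, E, E, N}, 6 items in all.
That gives (6)!/(3!) = 120 arrangements.

120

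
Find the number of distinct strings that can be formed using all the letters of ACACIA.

The 6 letters of ACACIA have repeats: A appearing 3 times and C appearing twice.
Dividing 6! = 720 by 3!·2! = 12 for the repeated letters gives 60.

60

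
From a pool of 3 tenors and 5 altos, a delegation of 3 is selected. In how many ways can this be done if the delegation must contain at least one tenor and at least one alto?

45

Total 3-person selections from all 8: C(8,3) = 56.
Subtract selections that omit an entire group: no tenors → C(5,3) = 10; no altos → C(3,3) = 1.
Both groups omitted at once is impossible, so 56 − 11 = 45.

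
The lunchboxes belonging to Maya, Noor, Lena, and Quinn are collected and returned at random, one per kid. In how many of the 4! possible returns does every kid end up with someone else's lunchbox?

9

Count assignments avoiding every fixed point. For any j of the 4 kids fixed to their own lunchbox, the other 4−j can be arranged in (4−j)! ways.
By inclusion–exclusion this is Σ_{j=0}^{4} (−1)^j C(4,j)·(4−j)!.
Computing: 24 − 24 + 12 − 4 + 1 = 9.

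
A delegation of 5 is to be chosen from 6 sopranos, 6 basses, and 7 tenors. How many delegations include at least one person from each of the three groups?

8295

With no constraint there are C(19,5) = 11628 possible selections.
Selections missing a whole group: no sopranos → C(13,5) = 1287; no basses → C(13,5) = 1287; no tenors → C(12,5) = 792.
Add back selections omitting two groups (i.e. drawn from a single group): C(6,5) + C(6,5) + C(7,5) = 33.
By inclusion–exclusion: 11628 − 3366 + 33 = 8295.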